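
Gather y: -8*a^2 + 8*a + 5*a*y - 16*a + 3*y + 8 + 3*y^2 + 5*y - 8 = -8*a^2 - 8*a + 3*y^2 + y*(5*a + 8)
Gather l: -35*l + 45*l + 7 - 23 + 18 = 10*l + 2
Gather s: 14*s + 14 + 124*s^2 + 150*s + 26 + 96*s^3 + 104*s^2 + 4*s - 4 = 96*s^3 + 228*s^2 + 168*s + 36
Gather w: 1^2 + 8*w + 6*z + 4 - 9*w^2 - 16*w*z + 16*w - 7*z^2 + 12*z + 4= -9*w^2 + w*(24 - 16*z) - 7*z^2 + 18*z + 9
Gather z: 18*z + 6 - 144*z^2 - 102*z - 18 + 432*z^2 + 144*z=288*z^2 + 60*z - 12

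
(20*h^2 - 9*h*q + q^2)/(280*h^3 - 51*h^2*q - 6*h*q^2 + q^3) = (-4*h + q)/(-56*h^2 - h*q + q^2)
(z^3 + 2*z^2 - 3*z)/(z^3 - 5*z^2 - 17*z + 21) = z/(z - 7)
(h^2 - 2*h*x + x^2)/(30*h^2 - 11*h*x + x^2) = (h^2 - 2*h*x + x^2)/(30*h^2 - 11*h*x + x^2)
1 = 1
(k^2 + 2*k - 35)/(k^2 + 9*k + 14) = (k - 5)/(k + 2)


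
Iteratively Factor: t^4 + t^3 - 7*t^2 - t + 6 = (t - 2)*(t^3 + 3*t^2 - t - 3) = (t - 2)*(t + 3)*(t^2 - 1) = (t - 2)*(t - 1)*(t + 3)*(t + 1)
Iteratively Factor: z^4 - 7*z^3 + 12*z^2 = (z - 3)*(z^3 - 4*z^2) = z*(z - 3)*(z^2 - 4*z) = z^2*(z - 3)*(z - 4)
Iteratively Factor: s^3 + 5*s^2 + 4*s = (s + 4)*(s^2 + s) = s*(s + 4)*(s + 1)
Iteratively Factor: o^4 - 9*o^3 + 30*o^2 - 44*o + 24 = (o - 2)*(o^3 - 7*o^2 + 16*o - 12) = (o - 3)*(o - 2)*(o^2 - 4*o + 4) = (o - 3)*(o - 2)^2*(o - 2)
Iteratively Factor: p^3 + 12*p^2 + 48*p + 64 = (p + 4)*(p^2 + 8*p + 16) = (p + 4)^2*(p + 4)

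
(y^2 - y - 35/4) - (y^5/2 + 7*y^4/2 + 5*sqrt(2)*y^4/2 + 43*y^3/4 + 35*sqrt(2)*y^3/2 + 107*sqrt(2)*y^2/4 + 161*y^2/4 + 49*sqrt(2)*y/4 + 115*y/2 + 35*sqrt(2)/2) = -y^5/2 - 5*sqrt(2)*y^4/2 - 7*y^4/2 - 35*sqrt(2)*y^3/2 - 43*y^3/4 - 157*y^2/4 - 107*sqrt(2)*y^2/4 - 117*y/2 - 49*sqrt(2)*y/4 - 35*sqrt(2)/2 - 35/4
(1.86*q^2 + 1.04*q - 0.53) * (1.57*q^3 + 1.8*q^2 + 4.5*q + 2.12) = 2.9202*q^5 + 4.9808*q^4 + 9.4099*q^3 + 7.6692*q^2 - 0.1802*q - 1.1236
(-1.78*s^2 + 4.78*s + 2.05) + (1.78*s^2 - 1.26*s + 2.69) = 3.52*s + 4.74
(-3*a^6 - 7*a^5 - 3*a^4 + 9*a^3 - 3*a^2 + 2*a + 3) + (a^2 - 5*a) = -3*a^6 - 7*a^5 - 3*a^4 + 9*a^3 - 2*a^2 - 3*a + 3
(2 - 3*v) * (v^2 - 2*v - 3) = -3*v^3 + 8*v^2 + 5*v - 6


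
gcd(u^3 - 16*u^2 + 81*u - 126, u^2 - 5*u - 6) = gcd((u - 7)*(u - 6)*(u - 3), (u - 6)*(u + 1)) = u - 6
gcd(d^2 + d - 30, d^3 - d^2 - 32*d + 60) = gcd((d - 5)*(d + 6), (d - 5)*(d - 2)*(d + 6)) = d^2 + d - 30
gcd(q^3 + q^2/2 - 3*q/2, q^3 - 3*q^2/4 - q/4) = q^2 - q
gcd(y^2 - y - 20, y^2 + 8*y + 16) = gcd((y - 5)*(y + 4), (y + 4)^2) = y + 4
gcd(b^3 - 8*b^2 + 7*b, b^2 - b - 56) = 1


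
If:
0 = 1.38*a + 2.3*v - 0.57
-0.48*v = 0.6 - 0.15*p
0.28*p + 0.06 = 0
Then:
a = 2.61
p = -0.21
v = -1.32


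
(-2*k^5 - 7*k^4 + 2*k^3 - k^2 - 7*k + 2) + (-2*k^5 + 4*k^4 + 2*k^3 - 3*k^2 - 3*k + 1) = -4*k^5 - 3*k^4 + 4*k^3 - 4*k^2 - 10*k + 3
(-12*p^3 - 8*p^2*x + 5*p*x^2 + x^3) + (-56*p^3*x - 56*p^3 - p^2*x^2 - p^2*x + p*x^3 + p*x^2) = -56*p^3*x - 68*p^3 - p^2*x^2 - 9*p^2*x + p*x^3 + 6*p*x^2 + x^3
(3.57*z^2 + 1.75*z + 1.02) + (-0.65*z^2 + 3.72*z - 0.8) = 2.92*z^2 + 5.47*z + 0.22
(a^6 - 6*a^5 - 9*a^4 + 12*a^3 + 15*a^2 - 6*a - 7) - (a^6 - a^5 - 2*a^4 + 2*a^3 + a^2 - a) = -5*a^5 - 7*a^4 + 10*a^3 + 14*a^2 - 5*a - 7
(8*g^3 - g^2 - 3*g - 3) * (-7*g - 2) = -56*g^4 - 9*g^3 + 23*g^2 + 27*g + 6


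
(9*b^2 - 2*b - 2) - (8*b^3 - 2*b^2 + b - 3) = -8*b^3 + 11*b^2 - 3*b + 1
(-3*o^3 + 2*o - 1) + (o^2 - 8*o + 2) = -3*o^3 + o^2 - 6*o + 1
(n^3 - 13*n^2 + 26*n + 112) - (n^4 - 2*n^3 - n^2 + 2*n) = -n^4 + 3*n^3 - 12*n^2 + 24*n + 112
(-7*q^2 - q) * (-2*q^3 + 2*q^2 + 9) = 14*q^5 - 12*q^4 - 2*q^3 - 63*q^2 - 9*q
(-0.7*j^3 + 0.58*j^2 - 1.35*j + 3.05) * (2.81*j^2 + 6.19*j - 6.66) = -1.967*j^5 - 2.7032*j^4 + 4.4587*j^3 - 3.6488*j^2 + 27.8705*j - 20.313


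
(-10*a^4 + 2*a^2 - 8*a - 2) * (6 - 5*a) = 50*a^5 - 60*a^4 - 10*a^3 + 52*a^2 - 38*a - 12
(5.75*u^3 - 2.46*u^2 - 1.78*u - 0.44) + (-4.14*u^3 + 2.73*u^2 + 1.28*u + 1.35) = 1.61*u^3 + 0.27*u^2 - 0.5*u + 0.91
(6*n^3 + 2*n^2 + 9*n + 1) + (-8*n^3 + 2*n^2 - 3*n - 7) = -2*n^3 + 4*n^2 + 6*n - 6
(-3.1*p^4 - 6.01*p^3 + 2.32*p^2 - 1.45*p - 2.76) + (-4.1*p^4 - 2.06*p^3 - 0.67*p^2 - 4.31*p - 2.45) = -7.2*p^4 - 8.07*p^3 + 1.65*p^2 - 5.76*p - 5.21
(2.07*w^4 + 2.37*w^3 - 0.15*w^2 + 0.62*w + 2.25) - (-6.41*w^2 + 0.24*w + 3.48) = 2.07*w^4 + 2.37*w^3 + 6.26*w^2 + 0.38*w - 1.23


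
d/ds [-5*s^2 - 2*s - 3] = -10*s - 2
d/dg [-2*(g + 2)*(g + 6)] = -4*g - 16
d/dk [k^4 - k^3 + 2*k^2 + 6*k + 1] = 4*k^3 - 3*k^2 + 4*k + 6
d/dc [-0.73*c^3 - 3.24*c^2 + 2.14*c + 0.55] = -2.19*c^2 - 6.48*c + 2.14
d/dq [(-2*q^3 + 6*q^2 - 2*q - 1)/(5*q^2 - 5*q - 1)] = (-10*q^4 + 20*q^3 - 14*q^2 - 2*q - 3)/(25*q^4 - 50*q^3 + 15*q^2 + 10*q + 1)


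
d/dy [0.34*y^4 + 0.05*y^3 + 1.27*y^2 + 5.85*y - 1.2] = 1.36*y^3 + 0.15*y^2 + 2.54*y + 5.85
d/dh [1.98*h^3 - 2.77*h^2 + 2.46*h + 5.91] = 5.94*h^2 - 5.54*h + 2.46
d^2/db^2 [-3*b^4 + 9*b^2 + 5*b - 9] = 18 - 36*b^2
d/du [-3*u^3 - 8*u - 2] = -9*u^2 - 8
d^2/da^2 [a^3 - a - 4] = 6*a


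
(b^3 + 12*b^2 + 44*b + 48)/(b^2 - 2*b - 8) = (b^2 + 10*b + 24)/(b - 4)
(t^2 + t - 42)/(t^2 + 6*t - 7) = (t - 6)/(t - 1)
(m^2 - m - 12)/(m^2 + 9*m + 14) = (m^2 - m - 12)/(m^2 + 9*m + 14)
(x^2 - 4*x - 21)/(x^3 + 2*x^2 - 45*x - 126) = 1/(x + 6)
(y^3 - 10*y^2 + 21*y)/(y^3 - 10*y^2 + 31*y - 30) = y*(y - 7)/(y^2 - 7*y + 10)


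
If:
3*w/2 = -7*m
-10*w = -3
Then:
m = -9/140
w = 3/10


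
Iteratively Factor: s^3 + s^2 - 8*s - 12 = (s + 2)*(s^2 - s - 6) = (s - 3)*(s + 2)*(s + 2)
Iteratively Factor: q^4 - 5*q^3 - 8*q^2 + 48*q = (q - 4)*(q^3 - q^2 - 12*q) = q*(q - 4)*(q^2 - q - 12) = q*(q - 4)^2*(q + 3)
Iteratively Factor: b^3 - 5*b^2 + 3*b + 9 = (b + 1)*(b^2 - 6*b + 9) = (b - 3)*(b + 1)*(b - 3)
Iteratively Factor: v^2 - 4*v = (v - 4)*(v)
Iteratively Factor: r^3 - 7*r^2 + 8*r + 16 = (r - 4)*(r^2 - 3*r - 4) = (r - 4)^2*(r + 1)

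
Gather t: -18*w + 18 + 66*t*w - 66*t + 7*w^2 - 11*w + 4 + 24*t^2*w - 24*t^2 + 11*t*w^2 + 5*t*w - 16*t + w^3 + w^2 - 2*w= t^2*(24*w - 24) + t*(11*w^2 + 71*w - 82) + w^3 + 8*w^2 - 31*w + 22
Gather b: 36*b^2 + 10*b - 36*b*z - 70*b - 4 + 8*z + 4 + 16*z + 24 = 36*b^2 + b*(-36*z - 60) + 24*z + 24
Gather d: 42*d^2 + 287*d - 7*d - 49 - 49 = 42*d^2 + 280*d - 98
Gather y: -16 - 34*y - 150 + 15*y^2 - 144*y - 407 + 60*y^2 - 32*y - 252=75*y^2 - 210*y - 825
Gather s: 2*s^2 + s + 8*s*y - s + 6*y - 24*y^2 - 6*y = 2*s^2 + 8*s*y - 24*y^2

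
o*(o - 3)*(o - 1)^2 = o^4 - 5*o^3 + 7*o^2 - 3*o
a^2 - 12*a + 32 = (a - 8)*(a - 4)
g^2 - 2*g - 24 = (g - 6)*(g + 4)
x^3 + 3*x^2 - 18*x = x*(x - 3)*(x + 6)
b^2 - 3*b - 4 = (b - 4)*(b + 1)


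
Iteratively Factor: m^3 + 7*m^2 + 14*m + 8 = (m + 4)*(m^2 + 3*m + 2) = (m + 1)*(m + 4)*(m + 2)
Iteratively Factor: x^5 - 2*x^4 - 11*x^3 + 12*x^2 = (x + 3)*(x^4 - 5*x^3 + 4*x^2) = (x - 1)*(x + 3)*(x^3 - 4*x^2) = (x - 4)*(x - 1)*(x + 3)*(x^2) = x*(x - 4)*(x - 1)*(x + 3)*(x)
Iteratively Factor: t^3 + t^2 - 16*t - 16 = (t + 1)*(t^2 - 16) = (t - 4)*(t + 1)*(t + 4)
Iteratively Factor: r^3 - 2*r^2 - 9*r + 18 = (r - 3)*(r^2 + r - 6) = (r - 3)*(r - 2)*(r + 3)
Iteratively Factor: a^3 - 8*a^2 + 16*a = (a - 4)*(a^2 - 4*a) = a*(a - 4)*(a - 4)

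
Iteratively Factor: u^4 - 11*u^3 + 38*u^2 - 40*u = (u)*(u^3 - 11*u^2 + 38*u - 40) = u*(u - 4)*(u^2 - 7*u + 10) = u*(u - 5)*(u - 4)*(u - 2)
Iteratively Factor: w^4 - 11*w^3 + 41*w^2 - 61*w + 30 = (w - 1)*(w^3 - 10*w^2 + 31*w - 30) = (w - 3)*(w - 1)*(w^2 - 7*w + 10) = (w - 5)*(w - 3)*(w - 1)*(w - 2)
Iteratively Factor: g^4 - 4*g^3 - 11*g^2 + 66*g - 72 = (g - 3)*(g^3 - g^2 - 14*g + 24) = (g - 3)*(g + 4)*(g^2 - 5*g + 6) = (g - 3)^2*(g + 4)*(g - 2)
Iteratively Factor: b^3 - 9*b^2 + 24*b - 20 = (b - 2)*(b^2 - 7*b + 10) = (b - 2)^2*(b - 5)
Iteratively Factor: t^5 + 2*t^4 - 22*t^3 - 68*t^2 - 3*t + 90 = (t - 5)*(t^4 + 7*t^3 + 13*t^2 - 3*t - 18) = (t - 5)*(t - 1)*(t^3 + 8*t^2 + 21*t + 18) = (t - 5)*(t - 1)*(t + 2)*(t^2 + 6*t + 9) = (t - 5)*(t - 1)*(t + 2)*(t + 3)*(t + 3)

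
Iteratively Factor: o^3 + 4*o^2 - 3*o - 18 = (o - 2)*(o^2 + 6*o + 9) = (o - 2)*(o + 3)*(o + 3)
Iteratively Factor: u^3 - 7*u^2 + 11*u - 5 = (u - 5)*(u^2 - 2*u + 1) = (u - 5)*(u - 1)*(u - 1)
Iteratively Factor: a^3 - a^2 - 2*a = (a + 1)*(a^2 - 2*a) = a*(a + 1)*(a - 2)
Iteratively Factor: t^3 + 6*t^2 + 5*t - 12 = (t + 3)*(t^2 + 3*t - 4) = (t - 1)*(t + 3)*(t + 4)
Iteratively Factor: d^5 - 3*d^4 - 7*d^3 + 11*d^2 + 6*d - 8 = (d - 4)*(d^4 + d^3 - 3*d^2 - d + 2) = (d - 4)*(d + 2)*(d^3 - d^2 - d + 1) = (d - 4)*(d + 1)*(d + 2)*(d^2 - 2*d + 1) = (d - 4)*(d - 1)*(d + 1)*(d + 2)*(d - 1)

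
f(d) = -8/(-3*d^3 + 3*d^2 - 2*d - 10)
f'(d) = -8*(9*d^2 - 6*d + 2)/(-3*d^3 + 3*d^2 - 2*d - 10)^2 = 8*(-9*d^2 + 6*d - 2)/(3*d^3 - 3*d^2 + 2*d + 10)^2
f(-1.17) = -6.39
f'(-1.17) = -108.99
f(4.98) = 0.03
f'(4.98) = -0.02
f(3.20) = 0.10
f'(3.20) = -0.09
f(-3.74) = -0.04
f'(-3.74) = -0.03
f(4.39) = 0.04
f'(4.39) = -0.03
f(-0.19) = 0.84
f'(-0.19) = -0.31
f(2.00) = 0.31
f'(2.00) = -0.31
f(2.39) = 0.21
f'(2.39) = -0.21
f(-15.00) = 0.00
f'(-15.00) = 0.00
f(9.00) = 0.00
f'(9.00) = 0.00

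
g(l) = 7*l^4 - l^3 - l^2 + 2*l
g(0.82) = 3.58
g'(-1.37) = -72.89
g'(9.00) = 20153.00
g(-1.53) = 36.54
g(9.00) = 45135.00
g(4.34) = 2391.56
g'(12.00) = 47930.00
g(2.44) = 232.52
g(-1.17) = 11.01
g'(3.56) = 1220.16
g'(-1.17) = -44.61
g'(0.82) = 13.78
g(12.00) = 143304.00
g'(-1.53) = -102.25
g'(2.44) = 386.01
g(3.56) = 1073.67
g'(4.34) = 2225.72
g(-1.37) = 22.61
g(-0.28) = -0.57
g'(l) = 28*l^3 - 3*l^2 - 2*l + 2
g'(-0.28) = 1.71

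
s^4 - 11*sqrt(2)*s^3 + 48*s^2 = s^2*(s - 8*sqrt(2))*(s - 3*sqrt(2))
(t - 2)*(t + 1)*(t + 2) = t^3 + t^2 - 4*t - 4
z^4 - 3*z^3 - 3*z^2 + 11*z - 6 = (z - 3)*(z - 1)^2*(z + 2)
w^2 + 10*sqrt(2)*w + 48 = (w + 4*sqrt(2))*(w + 6*sqrt(2))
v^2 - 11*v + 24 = (v - 8)*(v - 3)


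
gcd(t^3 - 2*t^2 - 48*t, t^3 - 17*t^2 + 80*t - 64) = t - 8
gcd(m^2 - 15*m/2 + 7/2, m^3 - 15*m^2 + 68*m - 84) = m - 7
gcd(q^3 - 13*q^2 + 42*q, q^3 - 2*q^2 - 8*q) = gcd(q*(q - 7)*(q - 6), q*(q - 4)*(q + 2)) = q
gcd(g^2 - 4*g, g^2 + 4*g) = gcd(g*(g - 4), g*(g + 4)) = g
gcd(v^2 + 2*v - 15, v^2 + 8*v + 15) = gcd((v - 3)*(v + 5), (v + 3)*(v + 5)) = v + 5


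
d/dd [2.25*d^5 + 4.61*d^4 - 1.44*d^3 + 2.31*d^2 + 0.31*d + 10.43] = 11.25*d^4 + 18.44*d^3 - 4.32*d^2 + 4.62*d + 0.31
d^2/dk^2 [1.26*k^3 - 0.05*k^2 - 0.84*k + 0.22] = 7.56*k - 0.1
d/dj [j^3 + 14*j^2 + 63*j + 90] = 3*j^2 + 28*j + 63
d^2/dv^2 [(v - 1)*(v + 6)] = 2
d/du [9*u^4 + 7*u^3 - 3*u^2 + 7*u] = 36*u^3 + 21*u^2 - 6*u + 7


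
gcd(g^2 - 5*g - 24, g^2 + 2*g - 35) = 1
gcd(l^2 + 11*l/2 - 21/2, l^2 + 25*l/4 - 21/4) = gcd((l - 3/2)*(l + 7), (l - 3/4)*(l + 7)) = l + 7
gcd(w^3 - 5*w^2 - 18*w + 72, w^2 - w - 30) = w - 6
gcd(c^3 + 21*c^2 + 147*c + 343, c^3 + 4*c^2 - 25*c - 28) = c + 7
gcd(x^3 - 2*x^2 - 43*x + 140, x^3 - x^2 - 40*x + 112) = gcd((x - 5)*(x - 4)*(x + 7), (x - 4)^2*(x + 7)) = x^2 + 3*x - 28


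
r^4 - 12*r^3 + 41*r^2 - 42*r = r*(r - 7)*(r - 3)*(r - 2)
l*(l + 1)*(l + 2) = l^3 + 3*l^2 + 2*l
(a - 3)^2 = a^2 - 6*a + 9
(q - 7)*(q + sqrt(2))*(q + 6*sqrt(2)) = q^3 - 7*q^2 + 7*sqrt(2)*q^2 - 49*sqrt(2)*q + 12*q - 84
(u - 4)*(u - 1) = u^2 - 5*u + 4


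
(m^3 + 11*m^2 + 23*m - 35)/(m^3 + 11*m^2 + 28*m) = (m^2 + 4*m - 5)/(m*(m + 4))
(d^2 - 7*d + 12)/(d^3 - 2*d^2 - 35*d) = (-d^2 + 7*d - 12)/(d*(-d^2 + 2*d + 35))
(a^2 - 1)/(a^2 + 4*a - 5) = (a + 1)/(a + 5)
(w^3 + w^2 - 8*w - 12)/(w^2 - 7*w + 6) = (w^3 + w^2 - 8*w - 12)/(w^2 - 7*w + 6)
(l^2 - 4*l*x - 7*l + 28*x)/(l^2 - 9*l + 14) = (l - 4*x)/(l - 2)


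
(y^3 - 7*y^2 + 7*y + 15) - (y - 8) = y^3 - 7*y^2 + 6*y + 23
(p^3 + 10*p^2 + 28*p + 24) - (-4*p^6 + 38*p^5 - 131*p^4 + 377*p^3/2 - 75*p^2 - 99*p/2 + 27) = 4*p^6 - 38*p^5 + 131*p^4 - 375*p^3/2 + 85*p^2 + 155*p/2 - 3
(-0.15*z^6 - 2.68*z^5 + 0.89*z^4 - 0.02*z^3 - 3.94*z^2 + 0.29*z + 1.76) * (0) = 0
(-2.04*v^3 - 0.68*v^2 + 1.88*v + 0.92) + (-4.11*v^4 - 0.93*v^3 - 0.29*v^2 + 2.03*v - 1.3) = -4.11*v^4 - 2.97*v^3 - 0.97*v^2 + 3.91*v - 0.38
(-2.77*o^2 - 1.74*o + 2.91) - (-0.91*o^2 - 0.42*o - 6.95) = -1.86*o^2 - 1.32*o + 9.86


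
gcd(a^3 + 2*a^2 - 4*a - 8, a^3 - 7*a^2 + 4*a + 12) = a - 2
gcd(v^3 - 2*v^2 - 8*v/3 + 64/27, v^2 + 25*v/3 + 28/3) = v + 4/3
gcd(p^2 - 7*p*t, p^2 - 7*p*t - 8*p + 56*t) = p - 7*t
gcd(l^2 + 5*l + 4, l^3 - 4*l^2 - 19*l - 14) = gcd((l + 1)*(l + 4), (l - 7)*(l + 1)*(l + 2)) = l + 1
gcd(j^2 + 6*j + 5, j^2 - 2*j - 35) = j + 5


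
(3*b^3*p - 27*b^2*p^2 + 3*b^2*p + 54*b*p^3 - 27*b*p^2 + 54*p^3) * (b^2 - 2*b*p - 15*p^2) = 3*b^5*p - 33*b^4*p^2 + 3*b^4*p + 63*b^3*p^3 - 33*b^3*p^2 + 297*b^2*p^4 + 63*b^2*p^3 - 810*b*p^5 + 297*b*p^4 - 810*p^5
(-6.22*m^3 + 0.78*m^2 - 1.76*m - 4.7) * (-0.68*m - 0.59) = 4.2296*m^4 + 3.1394*m^3 + 0.7366*m^2 + 4.2344*m + 2.773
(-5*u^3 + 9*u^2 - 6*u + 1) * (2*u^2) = -10*u^5 + 18*u^4 - 12*u^3 + 2*u^2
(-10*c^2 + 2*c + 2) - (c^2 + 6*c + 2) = -11*c^2 - 4*c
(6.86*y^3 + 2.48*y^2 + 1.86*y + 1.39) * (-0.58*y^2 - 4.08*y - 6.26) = -3.9788*y^5 - 29.4272*y^4 - 54.1408*y^3 - 23.9198*y^2 - 17.3148*y - 8.7014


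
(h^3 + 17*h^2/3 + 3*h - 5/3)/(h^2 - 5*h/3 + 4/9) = 3*(h^2 + 6*h + 5)/(3*h - 4)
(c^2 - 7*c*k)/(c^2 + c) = (c - 7*k)/(c + 1)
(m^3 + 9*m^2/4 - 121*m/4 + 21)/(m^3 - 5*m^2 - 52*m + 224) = (m - 3/4)/(m - 8)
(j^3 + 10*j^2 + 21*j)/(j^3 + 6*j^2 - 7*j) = (j + 3)/(j - 1)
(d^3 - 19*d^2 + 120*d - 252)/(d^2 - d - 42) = (d^2 - 12*d + 36)/(d + 6)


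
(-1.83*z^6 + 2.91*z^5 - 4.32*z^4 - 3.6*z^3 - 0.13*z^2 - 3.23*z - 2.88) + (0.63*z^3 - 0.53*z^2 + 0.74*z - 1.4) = -1.83*z^6 + 2.91*z^5 - 4.32*z^4 - 2.97*z^3 - 0.66*z^2 - 2.49*z - 4.28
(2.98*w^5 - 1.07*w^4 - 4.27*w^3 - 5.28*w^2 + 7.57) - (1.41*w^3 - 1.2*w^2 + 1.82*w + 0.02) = 2.98*w^5 - 1.07*w^4 - 5.68*w^3 - 4.08*w^2 - 1.82*w + 7.55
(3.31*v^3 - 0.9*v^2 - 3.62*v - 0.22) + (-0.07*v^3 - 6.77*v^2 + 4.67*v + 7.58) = 3.24*v^3 - 7.67*v^2 + 1.05*v + 7.36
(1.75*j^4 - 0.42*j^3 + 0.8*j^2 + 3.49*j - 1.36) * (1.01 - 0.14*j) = -0.245*j^5 + 1.8263*j^4 - 0.5362*j^3 + 0.3194*j^2 + 3.7153*j - 1.3736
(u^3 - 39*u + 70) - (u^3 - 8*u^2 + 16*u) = 8*u^2 - 55*u + 70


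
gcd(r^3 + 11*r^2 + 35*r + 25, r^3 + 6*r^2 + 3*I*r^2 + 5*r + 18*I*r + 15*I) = r^2 + 6*r + 5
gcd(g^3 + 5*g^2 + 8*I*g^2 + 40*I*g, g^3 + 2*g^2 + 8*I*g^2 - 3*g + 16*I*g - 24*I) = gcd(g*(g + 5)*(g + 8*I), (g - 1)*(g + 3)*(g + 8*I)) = g + 8*I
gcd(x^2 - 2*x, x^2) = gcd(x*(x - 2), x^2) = x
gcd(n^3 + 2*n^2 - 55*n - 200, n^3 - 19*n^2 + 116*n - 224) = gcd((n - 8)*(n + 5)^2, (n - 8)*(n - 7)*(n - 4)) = n - 8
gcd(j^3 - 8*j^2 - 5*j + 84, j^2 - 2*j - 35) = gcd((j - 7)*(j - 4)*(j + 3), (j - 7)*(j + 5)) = j - 7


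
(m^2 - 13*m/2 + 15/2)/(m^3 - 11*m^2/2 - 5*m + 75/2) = (2*m - 3)/(2*m^2 - m - 15)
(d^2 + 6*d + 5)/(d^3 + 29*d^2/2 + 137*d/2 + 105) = 2*(d + 1)/(2*d^2 + 19*d + 42)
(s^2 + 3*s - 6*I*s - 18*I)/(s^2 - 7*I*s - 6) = (s + 3)/(s - I)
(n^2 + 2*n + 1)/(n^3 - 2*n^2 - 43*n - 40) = (n + 1)/(n^2 - 3*n - 40)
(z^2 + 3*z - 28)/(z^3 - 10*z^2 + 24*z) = (z + 7)/(z*(z - 6))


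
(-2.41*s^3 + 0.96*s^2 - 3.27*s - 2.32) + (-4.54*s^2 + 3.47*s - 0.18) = -2.41*s^3 - 3.58*s^2 + 0.2*s - 2.5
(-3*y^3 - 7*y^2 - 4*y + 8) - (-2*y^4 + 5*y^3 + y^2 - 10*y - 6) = 2*y^4 - 8*y^3 - 8*y^2 + 6*y + 14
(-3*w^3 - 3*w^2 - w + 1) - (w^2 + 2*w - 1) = -3*w^3 - 4*w^2 - 3*w + 2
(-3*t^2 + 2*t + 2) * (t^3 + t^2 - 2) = -3*t^5 - t^4 + 4*t^3 + 8*t^2 - 4*t - 4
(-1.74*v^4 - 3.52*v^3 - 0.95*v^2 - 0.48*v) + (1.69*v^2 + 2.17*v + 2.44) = -1.74*v^4 - 3.52*v^3 + 0.74*v^2 + 1.69*v + 2.44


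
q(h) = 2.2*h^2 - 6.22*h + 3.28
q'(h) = 4.4*h - 6.22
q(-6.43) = 134.23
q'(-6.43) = -34.51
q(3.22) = 6.06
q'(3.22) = 7.95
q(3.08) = 4.99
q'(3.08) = 7.33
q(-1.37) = 15.93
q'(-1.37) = -12.25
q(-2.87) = 39.25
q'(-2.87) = -18.85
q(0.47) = 0.84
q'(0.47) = -4.15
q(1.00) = -0.74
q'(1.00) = -1.82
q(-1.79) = 21.46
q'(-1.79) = -14.10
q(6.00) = 45.16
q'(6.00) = 20.18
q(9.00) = 125.50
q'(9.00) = 33.38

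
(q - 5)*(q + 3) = q^2 - 2*q - 15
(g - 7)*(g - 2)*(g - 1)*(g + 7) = g^4 - 3*g^3 - 47*g^2 + 147*g - 98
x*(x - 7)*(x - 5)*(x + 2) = x^4 - 10*x^3 + 11*x^2 + 70*x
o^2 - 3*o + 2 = (o - 2)*(o - 1)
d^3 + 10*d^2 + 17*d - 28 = (d - 1)*(d + 4)*(d + 7)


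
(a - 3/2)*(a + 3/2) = a^2 - 9/4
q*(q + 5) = q^2 + 5*q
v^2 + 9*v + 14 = (v + 2)*(v + 7)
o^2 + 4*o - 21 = (o - 3)*(o + 7)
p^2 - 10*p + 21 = (p - 7)*(p - 3)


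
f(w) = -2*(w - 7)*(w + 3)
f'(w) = 8 - 4*w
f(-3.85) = -18.44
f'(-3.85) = 23.40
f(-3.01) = -0.20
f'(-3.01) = 20.04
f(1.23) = 48.81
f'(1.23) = 3.08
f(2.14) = 49.96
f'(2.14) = -0.56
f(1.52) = 49.54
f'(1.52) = 1.92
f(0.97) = 47.88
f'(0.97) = 4.12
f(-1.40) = 26.88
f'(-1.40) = 13.60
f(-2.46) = 10.22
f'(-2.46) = 17.84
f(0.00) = 42.00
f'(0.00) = 8.00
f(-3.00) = 0.00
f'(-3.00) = 20.00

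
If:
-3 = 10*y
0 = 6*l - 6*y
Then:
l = -3/10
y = -3/10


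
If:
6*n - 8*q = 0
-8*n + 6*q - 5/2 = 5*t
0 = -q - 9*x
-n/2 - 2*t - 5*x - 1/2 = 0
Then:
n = -30/79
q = -45/158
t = -37/158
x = 5/158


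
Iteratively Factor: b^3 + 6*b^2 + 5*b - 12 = (b + 3)*(b^2 + 3*b - 4) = (b + 3)*(b + 4)*(b - 1)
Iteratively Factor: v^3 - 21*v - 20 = (v + 1)*(v^2 - v - 20) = (v - 5)*(v + 1)*(v + 4)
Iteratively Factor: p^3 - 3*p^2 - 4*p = (p)*(p^2 - 3*p - 4) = p*(p - 4)*(p + 1)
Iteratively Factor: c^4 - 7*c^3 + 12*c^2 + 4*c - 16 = (c + 1)*(c^3 - 8*c^2 + 20*c - 16) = (c - 2)*(c + 1)*(c^2 - 6*c + 8) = (c - 4)*(c - 2)*(c + 1)*(c - 2)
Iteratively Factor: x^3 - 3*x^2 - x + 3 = (x - 3)*(x^2 - 1) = (x - 3)*(x - 1)*(x + 1)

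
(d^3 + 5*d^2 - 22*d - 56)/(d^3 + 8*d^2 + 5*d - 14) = (d - 4)/(d - 1)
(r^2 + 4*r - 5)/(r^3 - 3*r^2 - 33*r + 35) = 1/(r - 7)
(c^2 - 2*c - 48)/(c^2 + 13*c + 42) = (c - 8)/(c + 7)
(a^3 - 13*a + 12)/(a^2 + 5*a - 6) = (a^2 + a - 12)/(a + 6)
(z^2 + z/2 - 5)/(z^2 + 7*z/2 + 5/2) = (z - 2)/(z + 1)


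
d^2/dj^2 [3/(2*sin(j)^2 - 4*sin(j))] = 3*(-2*sin(j) + 3 + 1/sin(j) - 6/sin(j)^2 + 4/sin(j)^3)/(sin(j) - 2)^3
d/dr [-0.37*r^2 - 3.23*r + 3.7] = -0.74*r - 3.23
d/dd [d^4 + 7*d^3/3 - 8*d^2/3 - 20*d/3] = 4*d^3 + 7*d^2 - 16*d/3 - 20/3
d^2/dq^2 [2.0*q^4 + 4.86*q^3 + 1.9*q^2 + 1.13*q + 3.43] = 24.0*q^2 + 29.16*q + 3.8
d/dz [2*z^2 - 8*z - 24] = 4*z - 8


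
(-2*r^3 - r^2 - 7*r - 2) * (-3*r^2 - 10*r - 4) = 6*r^5 + 23*r^4 + 39*r^3 + 80*r^2 + 48*r + 8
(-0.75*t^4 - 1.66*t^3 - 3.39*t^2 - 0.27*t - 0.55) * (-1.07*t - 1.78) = 0.8025*t^5 + 3.1112*t^4 + 6.5821*t^3 + 6.3231*t^2 + 1.0691*t + 0.979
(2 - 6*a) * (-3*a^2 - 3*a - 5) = 18*a^3 + 12*a^2 + 24*a - 10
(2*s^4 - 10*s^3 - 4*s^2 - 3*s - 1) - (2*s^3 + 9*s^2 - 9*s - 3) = 2*s^4 - 12*s^3 - 13*s^2 + 6*s + 2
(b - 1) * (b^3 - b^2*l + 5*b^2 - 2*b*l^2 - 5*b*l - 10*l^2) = b^4 - b^3*l + 4*b^3 - 2*b^2*l^2 - 4*b^2*l - 5*b^2 - 8*b*l^2 + 5*b*l + 10*l^2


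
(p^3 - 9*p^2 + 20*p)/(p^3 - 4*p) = (p^2 - 9*p + 20)/(p^2 - 4)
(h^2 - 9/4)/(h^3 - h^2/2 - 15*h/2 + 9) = (h + 3/2)/(h^2 + h - 6)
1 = 1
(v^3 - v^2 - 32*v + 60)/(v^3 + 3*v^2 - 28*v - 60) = (v - 2)/(v + 2)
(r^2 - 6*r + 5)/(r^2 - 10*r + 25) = (r - 1)/(r - 5)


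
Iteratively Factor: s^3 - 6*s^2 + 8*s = (s - 2)*(s^2 - 4*s) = s*(s - 2)*(s - 4)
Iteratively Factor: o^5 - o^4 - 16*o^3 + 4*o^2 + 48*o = (o + 3)*(o^4 - 4*o^3 - 4*o^2 + 16*o) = (o - 2)*(o + 3)*(o^3 - 2*o^2 - 8*o) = (o - 2)*(o + 2)*(o + 3)*(o^2 - 4*o) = (o - 4)*(o - 2)*(o + 2)*(o + 3)*(o)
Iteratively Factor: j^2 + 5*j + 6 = (j + 2)*(j + 3)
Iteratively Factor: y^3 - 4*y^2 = (y)*(y^2 - 4*y) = y^2*(y - 4)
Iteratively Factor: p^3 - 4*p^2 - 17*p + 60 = (p + 4)*(p^2 - 8*p + 15) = (p - 5)*(p + 4)*(p - 3)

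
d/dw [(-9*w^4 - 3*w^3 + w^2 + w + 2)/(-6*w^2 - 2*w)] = (27*w^5 + 18*w^4 + 3*w^3 + w^2 + 6*w + 1)/(w^2*(9*w^2 + 6*w + 1))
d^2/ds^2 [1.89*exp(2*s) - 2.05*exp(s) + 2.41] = (7.56*exp(s) - 2.05)*exp(s)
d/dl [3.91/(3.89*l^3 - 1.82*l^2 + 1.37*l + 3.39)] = (-45.6297*l^2 + 14.2324*l - 5.3567)/(3.89*l^3 - 1.82*l^2 + 1.37*l + 3.39)^2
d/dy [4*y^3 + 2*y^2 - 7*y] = 12*y^2 + 4*y - 7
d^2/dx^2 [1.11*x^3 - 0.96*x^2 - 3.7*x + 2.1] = 6.66*x - 1.92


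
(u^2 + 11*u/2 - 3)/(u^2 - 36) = (u - 1/2)/(u - 6)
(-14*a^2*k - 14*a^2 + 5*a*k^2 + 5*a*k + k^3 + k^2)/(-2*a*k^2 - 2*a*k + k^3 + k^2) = (7*a + k)/k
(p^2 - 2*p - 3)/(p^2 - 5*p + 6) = (p + 1)/(p - 2)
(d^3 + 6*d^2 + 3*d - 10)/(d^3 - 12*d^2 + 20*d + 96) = (d^2 + 4*d - 5)/(d^2 - 14*d + 48)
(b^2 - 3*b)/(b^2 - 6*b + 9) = b/(b - 3)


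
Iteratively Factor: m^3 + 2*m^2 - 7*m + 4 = (m + 4)*(m^2 - 2*m + 1) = (m - 1)*(m + 4)*(m - 1)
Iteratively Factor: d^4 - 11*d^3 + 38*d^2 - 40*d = (d - 2)*(d^3 - 9*d^2 + 20*d) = (d - 5)*(d - 2)*(d^2 - 4*d) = (d - 5)*(d - 4)*(d - 2)*(d)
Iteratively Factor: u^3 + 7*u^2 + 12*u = (u + 3)*(u^2 + 4*u) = u*(u + 3)*(u + 4)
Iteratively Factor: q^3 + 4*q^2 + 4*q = (q + 2)*(q^2 + 2*q) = q*(q + 2)*(q + 2)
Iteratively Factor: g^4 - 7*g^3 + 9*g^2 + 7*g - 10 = (g - 1)*(g^3 - 6*g^2 + 3*g + 10) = (g - 5)*(g - 1)*(g^2 - g - 2) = (g - 5)*(g - 2)*(g - 1)*(g + 1)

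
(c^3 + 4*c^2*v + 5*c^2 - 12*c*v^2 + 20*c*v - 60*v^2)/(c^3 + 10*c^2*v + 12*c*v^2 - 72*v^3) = (c + 5)/(c + 6*v)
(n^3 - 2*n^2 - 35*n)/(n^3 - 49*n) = (n + 5)/(n + 7)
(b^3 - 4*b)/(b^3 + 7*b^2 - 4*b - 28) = b/(b + 7)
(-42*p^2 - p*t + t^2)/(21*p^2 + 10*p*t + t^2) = (-42*p^2 - p*t + t^2)/(21*p^2 + 10*p*t + t^2)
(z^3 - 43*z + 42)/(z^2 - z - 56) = (z^2 - 7*z + 6)/(z - 8)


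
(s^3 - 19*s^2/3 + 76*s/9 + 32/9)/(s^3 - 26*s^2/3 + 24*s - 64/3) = (s + 1/3)/(s - 2)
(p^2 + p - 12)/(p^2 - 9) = (p + 4)/(p + 3)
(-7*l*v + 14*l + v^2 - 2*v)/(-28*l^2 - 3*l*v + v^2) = (v - 2)/(4*l + v)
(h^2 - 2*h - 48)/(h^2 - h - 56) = (h + 6)/(h + 7)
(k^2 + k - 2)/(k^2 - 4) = (k - 1)/(k - 2)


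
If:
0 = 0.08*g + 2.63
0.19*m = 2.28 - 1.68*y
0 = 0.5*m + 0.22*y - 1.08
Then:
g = -32.88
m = 1.64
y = 1.17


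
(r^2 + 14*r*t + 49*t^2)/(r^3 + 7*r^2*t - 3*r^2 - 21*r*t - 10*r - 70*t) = (r + 7*t)/(r^2 - 3*r - 10)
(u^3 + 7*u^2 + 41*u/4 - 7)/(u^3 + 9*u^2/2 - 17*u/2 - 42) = (u - 1/2)/(u - 3)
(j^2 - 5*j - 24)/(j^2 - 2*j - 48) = (j + 3)/(j + 6)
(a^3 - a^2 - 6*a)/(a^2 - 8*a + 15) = a*(a + 2)/(a - 5)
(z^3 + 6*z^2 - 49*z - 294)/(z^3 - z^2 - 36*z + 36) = (z^2 - 49)/(z^2 - 7*z + 6)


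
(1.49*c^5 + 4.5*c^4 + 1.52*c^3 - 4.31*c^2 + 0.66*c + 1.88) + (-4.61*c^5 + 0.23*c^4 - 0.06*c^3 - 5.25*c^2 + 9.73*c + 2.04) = -3.12*c^5 + 4.73*c^4 + 1.46*c^3 - 9.56*c^2 + 10.39*c + 3.92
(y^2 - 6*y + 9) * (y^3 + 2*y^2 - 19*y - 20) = y^5 - 4*y^4 - 22*y^3 + 112*y^2 - 51*y - 180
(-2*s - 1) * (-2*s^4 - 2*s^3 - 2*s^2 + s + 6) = 4*s^5 + 6*s^4 + 6*s^3 - 13*s - 6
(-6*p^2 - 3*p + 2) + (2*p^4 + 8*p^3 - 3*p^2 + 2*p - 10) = 2*p^4 + 8*p^3 - 9*p^2 - p - 8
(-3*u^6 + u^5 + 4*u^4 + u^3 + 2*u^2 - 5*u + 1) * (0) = 0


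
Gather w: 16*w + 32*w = 48*w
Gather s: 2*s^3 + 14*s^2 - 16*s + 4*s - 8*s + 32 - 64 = 2*s^3 + 14*s^2 - 20*s - 32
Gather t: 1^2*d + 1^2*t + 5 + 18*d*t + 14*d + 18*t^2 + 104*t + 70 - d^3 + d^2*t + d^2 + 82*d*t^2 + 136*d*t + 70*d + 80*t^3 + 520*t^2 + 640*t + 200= -d^3 + d^2 + 85*d + 80*t^3 + t^2*(82*d + 538) + t*(d^2 + 154*d + 745) + 275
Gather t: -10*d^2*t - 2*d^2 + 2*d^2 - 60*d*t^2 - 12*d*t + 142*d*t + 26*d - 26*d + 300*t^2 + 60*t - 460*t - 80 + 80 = t^2*(300 - 60*d) + t*(-10*d^2 + 130*d - 400)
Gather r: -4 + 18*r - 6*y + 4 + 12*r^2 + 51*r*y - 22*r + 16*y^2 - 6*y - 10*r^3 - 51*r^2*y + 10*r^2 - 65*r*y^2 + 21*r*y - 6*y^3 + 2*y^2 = -10*r^3 + r^2*(22 - 51*y) + r*(-65*y^2 + 72*y - 4) - 6*y^3 + 18*y^2 - 12*y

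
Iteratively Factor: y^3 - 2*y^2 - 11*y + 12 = (y - 4)*(y^2 + 2*y - 3) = (y - 4)*(y - 1)*(y + 3)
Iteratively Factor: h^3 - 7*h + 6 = (h - 2)*(h^2 + 2*h - 3) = (h - 2)*(h + 3)*(h - 1)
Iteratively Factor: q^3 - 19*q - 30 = (q + 2)*(q^2 - 2*q - 15) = (q + 2)*(q + 3)*(q - 5)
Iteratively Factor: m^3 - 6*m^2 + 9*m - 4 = (m - 1)*(m^2 - 5*m + 4) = (m - 4)*(m - 1)*(m - 1)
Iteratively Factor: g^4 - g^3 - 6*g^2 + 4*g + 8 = (g + 1)*(g^3 - 2*g^2 - 4*g + 8) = (g + 1)*(g + 2)*(g^2 - 4*g + 4) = (g - 2)*(g + 1)*(g + 2)*(g - 2)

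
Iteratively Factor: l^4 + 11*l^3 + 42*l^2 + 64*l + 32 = (l + 4)*(l^3 + 7*l^2 + 14*l + 8) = (l + 1)*(l + 4)*(l^2 + 6*l + 8) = (l + 1)*(l + 4)^2*(l + 2)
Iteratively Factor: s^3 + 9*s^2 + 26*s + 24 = (s + 4)*(s^2 + 5*s + 6) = (s + 3)*(s + 4)*(s + 2)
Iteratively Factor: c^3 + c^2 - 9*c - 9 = (c - 3)*(c^2 + 4*c + 3) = (c - 3)*(c + 1)*(c + 3)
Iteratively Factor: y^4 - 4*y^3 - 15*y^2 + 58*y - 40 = (y + 4)*(y^3 - 8*y^2 + 17*y - 10) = (y - 1)*(y + 4)*(y^2 - 7*y + 10) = (y - 5)*(y - 1)*(y + 4)*(y - 2)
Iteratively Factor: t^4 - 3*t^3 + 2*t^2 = (t)*(t^3 - 3*t^2 + 2*t) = t*(t - 1)*(t^2 - 2*t) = t^2*(t - 1)*(t - 2)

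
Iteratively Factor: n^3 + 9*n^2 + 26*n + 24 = (n + 4)*(n^2 + 5*n + 6) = (n + 3)*(n + 4)*(n + 2)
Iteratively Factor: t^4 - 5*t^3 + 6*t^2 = (t)*(t^3 - 5*t^2 + 6*t) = t*(t - 2)*(t^2 - 3*t) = t*(t - 3)*(t - 2)*(t)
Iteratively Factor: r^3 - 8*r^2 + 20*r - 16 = (r - 2)*(r^2 - 6*r + 8) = (r - 4)*(r - 2)*(r - 2)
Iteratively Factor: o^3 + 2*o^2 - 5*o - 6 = (o + 1)*(o^2 + o - 6) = (o + 1)*(o + 3)*(o - 2)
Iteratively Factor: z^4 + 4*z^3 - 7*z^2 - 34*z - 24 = (z + 4)*(z^3 - 7*z - 6) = (z + 2)*(z + 4)*(z^2 - 2*z - 3) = (z - 3)*(z + 2)*(z + 4)*(z + 1)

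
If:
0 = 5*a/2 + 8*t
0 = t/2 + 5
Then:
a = 32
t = -10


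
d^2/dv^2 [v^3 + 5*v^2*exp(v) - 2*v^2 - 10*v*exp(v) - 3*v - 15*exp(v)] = 5*v^2*exp(v) + 10*v*exp(v) + 6*v - 25*exp(v) - 4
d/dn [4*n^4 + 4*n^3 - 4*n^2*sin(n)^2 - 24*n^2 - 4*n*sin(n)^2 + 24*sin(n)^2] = 16*n^3 - 4*n^2*sin(2*n) + 12*n^2 + 4*sqrt(2)*n*cos(2*n + pi/4) - 52*n + 24*sin(2*n) + 2*cos(2*n) - 2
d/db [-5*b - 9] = -5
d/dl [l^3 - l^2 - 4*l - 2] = 3*l^2 - 2*l - 4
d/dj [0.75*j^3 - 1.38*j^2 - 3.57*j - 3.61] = 2.25*j^2 - 2.76*j - 3.57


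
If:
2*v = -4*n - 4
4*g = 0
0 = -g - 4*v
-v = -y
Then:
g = 0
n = -1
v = 0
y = 0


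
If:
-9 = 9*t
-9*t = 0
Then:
No Solution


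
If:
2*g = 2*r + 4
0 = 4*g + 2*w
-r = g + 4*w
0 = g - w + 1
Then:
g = -1/3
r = -7/3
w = 2/3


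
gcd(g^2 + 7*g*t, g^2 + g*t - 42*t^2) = g + 7*t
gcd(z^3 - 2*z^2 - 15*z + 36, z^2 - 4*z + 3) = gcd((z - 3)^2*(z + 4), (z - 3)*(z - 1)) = z - 3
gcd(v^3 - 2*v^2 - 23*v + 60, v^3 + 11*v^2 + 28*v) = 1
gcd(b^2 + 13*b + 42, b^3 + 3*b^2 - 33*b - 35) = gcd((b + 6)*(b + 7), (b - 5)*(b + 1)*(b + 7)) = b + 7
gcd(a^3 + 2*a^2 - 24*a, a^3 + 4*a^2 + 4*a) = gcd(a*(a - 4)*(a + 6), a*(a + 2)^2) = a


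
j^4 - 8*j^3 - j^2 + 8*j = j*(j - 8)*(j - 1)*(j + 1)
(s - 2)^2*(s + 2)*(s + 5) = s^4 + 3*s^3 - 14*s^2 - 12*s + 40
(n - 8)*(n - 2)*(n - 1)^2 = n^4 - 12*n^3 + 37*n^2 - 42*n + 16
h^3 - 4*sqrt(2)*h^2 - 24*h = h*(h - 6*sqrt(2))*(h + 2*sqrt(2))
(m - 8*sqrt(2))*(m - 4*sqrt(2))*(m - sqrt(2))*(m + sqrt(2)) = m^4 - 12*sqrt(2)*m^3 + 62*m^2 + 24*sqrt(2)*m - 128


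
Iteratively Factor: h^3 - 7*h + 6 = (h + 3)*(h^2 - 3*h + 2) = (h - 1)*(h + 3)*(h - 2)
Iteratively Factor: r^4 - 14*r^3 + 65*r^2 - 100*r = (r - 5)*(r^3 - 9*r^2 + 20*r) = (r - 5)^2*(r^2 - 4*r) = r*(r - 5)^2*(r - 4)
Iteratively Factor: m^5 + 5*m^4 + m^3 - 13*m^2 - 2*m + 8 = (m + 1)*(m^4 + 4*m^3 - 3*m^2 - 10*m + 8) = (m - 1)*(m + 1)*(m^3 + 5*m^2 + 2*m - 8) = (m - 1)*(m + 1)*(m + 2)*(m^2 + 3*m - 4) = (m - 1)^2*(m + 1)*(m + 2)*(m + 4)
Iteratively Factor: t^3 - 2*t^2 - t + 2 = (t + 1)*(t^2 - 3*t + 2) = (t - 1)*(t + 1)*(t - 2)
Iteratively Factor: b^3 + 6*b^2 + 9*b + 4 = (b + 1)*(b^2 + 5*b + 4) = (b + 1)^2*(b + 4)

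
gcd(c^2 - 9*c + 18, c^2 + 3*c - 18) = c - 3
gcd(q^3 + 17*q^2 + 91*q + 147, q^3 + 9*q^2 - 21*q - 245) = q^2 + 14*q + 49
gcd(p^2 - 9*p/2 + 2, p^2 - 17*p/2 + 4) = p - 1/2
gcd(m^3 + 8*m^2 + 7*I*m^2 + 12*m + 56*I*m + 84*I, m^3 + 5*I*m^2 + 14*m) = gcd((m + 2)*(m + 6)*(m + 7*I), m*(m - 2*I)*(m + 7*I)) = m + 7*I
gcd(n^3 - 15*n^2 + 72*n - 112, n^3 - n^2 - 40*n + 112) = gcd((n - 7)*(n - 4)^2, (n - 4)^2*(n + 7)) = n^2 - 8*n + 16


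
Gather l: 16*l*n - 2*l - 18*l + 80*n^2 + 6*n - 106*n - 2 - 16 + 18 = l*(16*n - 20) + 80*n^2 - 100*n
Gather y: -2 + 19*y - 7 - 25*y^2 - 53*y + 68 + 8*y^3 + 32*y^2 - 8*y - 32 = 8*y^3 + 7*y^2 - 42*y + 27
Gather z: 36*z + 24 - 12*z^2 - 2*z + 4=-12*z^2 + 34*z + 28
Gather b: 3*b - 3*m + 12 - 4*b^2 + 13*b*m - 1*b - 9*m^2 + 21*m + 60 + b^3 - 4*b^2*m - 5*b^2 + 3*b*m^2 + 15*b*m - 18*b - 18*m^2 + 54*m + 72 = b^3 + b^2*(-4*m - 9) + b*(3*m^2 + 28*m - 16) - 27*m^2 + 72*m + 144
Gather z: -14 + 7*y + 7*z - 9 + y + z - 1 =8*y + 8*z - 24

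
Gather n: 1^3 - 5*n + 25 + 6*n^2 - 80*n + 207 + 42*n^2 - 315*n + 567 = 48*n^2 - 400*n + 800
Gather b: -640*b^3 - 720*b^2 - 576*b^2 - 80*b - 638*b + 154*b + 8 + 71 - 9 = -640*b^3 - 1296*b^2 - 564*b + 70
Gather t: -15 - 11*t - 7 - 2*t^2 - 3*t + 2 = -2*t^2 - 14*t - 20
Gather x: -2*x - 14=-2*x - 14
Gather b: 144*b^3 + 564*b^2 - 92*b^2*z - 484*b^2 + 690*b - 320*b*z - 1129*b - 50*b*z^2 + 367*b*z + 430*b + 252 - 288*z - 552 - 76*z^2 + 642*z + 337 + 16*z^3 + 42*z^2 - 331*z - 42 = 144*b^3 + b^2*(80 - 92*z) + b*(-50*z^2 + 47*z - 9) + 16*z^3 - 34*z^2 + 23*z - 5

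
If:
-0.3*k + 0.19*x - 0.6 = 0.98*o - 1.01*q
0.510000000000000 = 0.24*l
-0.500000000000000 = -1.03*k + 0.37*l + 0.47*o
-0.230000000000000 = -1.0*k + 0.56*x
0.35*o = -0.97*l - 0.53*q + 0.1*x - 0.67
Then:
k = -0.45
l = 2.12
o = -3.72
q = -2.92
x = -1.21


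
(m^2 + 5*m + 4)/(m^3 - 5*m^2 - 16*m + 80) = (m + 1)/(m^2 - 9*m + 20)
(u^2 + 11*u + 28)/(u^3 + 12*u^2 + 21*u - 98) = (u + 4)/(u^2 + 5*u - 14)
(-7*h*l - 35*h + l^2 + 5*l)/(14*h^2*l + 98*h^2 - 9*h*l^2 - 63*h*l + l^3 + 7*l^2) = (-l - 5)/(2*h*l + 14*h - l^2 - 7*l)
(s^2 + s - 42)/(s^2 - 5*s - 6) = (s + 7)/(s + 1)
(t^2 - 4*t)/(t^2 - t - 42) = t*(4 - t)/(-t^2 + t + 42)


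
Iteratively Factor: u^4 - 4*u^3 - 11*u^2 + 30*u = (u)*(u^3 - 4*u^2 - 11*u + 30) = u*(u - 5)*(u^2 + u - 6) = u*(u - 5)*(u + 3)*(u - 2)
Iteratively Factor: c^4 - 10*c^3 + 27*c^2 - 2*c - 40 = (c - 4)*(c^3 - 6*c^2 + 3*c + 10) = (c - 4)*(c + 1)*(c^2 - 7*c + 10) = (c - 5)*(c - 4)*(c + 1)*(c - 2)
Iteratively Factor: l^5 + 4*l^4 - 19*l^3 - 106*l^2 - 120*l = (l + 4)*(l^4 - 19*l^2 - 30*l) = (l - 5)*(l + 4)*(l^3 + 5*l^2 + 6*l) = l*(l - 5)*(l + 4)*(l^2 + 5*l + 6) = l*(l - 5)*(l + 2)*(l + 4)*(l + 3)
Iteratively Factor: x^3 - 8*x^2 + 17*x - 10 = (x - 2)*(x^2 - 6*x + 5) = (x - 2)*(x - 1)*(x - 5)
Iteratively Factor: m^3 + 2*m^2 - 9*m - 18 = (m - 3)*(m^2 + 5*m + 6) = (m - 3)*(m + 2)*(m + 3)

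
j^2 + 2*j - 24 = (j - 4)*(j + 6)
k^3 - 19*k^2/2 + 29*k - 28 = (k - 4)*(k - 7/2)*(k - 2)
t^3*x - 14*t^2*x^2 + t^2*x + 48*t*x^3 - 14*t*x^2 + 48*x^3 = (t - 8*x)*(t - 6*x)*(t*x + x)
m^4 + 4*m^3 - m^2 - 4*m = m*(m - 1)*(m + 1)*(m + 4)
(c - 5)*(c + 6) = c^2 + c - 30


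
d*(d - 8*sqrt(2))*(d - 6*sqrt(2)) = d^3 - 14*sqrt(2)*d^2 + 96*d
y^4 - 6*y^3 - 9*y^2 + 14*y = y*(y - 7)*(y - 1)*(y + 2)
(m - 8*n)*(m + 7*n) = m^2 - m*n - 56*n^2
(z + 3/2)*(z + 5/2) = z^2 + 4*z + 15/4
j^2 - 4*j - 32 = (j - 8)*(j + 4)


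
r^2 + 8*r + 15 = (r + 3)*(r + 5)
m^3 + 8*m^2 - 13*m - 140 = (m - 4)*(m + 5)*(m + 7)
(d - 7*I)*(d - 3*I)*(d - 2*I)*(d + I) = d^4 - 11*I*d^3 - 29*d^2 + I*d - 42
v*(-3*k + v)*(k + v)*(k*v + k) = -3*k^3*v^2 - 3*k^3*v - 2*k^2*v^3 - 2*k^2*v^2 + k*v^4 + k*v^3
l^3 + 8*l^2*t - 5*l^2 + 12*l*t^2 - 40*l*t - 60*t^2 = (l - 5)*(l + 2*t)*(l + 6*t)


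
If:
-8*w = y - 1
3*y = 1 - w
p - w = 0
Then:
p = 2/23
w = 2/23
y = 7/23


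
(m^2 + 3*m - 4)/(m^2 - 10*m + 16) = (m^2 + 3*m - 4)/(m^2 - 10*m + 16)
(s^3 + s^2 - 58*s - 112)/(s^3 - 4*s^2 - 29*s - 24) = (s^2 + 9*s + 14)/(s^2 + 4*s + 3)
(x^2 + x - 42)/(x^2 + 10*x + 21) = (x - 6)/(x + 3)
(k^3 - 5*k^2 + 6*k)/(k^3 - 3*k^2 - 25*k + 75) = k*(k - 2)/(k^2 - 25)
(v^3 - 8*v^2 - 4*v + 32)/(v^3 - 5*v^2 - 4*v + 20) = (v - 8)/(v - 5)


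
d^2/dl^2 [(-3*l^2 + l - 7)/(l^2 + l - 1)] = 4*(2*l^3 - 15*l^2 - 9*l - 8)/(l^6 + 3*l^5 - 5*l^3 + 3*l - 1)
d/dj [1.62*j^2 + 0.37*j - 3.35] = 3.24*j + 0.37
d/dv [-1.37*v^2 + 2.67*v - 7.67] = 2.67 - 2.74*v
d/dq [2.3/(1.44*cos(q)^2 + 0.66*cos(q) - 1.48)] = (6.624*cos(q) + 1.518)*sin(q)/(1.44*cos(q)^2 + 0.66*cos(q) - 1.48)^2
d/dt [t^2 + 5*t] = 2*t + 5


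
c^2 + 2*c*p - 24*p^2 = (c - 4*p)*(c + 6*p)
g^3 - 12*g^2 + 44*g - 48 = (g - 6)*(g - 4)*(g - 2)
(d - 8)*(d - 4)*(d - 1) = d^3 - 13*d^2 + 44*d - 32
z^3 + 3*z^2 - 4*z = z*(z - 1)*(z + 4)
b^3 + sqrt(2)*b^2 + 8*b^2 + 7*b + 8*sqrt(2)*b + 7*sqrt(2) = (b + 1)*(b + 7)*(b + sqrt(2))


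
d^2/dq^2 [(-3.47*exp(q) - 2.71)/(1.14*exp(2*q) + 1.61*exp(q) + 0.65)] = (-4.509612*exp(4*q) - 7.71882599999999*exp(3*q) + 0.505817999999991*exp(2*q) + 4.639204*exp(q) + 1.36994)*exp(q)/(1.481544*exp(6*q) + 6.277068*exp(5*q) + 11.399202*exp(4*q) + 11.331341*exp(3*q) + 6.499545*exp(2*q) + 2.040675*exp(q) + 0.274625)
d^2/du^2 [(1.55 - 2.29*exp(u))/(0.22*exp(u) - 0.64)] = (-0.247412*exp(u) - 0.719744)*exp(u)/(0.010648*exp(3*u) - 0.092928*exp(2*u) + 0.270336*exp(u) - 0.262144)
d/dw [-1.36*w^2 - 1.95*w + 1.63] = -2.72*w - 1.95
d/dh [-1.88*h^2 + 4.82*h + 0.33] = 4.82 - 3.76*h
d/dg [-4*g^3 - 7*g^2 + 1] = 2*g*(-6*g - 7)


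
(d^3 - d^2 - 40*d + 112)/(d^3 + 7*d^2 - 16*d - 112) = (d - 4)/(d + 4)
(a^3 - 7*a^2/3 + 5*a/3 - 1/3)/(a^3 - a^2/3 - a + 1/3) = (a - 1)/(a + 1)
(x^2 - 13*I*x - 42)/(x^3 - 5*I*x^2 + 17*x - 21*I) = (x - 6*I)/(x^2 + 2*I*x + 3)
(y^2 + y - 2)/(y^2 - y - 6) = (y - 1)/(y - 3)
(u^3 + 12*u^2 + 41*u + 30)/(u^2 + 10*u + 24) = (u^2 + 6*u + 5)/(u + 4)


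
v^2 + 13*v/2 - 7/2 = (v - 1/2)*(v + 7)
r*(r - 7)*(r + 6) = r^3 - r^2 - 42*r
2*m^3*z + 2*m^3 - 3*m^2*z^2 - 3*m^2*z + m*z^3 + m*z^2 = (-2*m + z)*(-m + z)*(m*z + m)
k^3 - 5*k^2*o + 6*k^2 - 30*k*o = k*(k + 6)*(k - 5*o)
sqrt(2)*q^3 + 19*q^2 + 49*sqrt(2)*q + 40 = (q + 4*sqrt(2))*(q + 5*sqrt(2))*(sqrt(2)*q + 1)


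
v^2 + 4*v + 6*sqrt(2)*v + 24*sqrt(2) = (v + 4)*(v + 6*sqrt(2))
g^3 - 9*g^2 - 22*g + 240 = (g - 8)*(g - 6)*(g + 5)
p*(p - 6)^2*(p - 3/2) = p^4 - 27*p^3/2 + 54*p^2 - 54*p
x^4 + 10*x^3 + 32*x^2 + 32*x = x*(x + 2)*(x + 4)^2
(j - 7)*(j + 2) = j^2 - 5*j - 14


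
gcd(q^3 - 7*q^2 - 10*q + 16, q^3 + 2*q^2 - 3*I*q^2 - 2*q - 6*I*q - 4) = q + 2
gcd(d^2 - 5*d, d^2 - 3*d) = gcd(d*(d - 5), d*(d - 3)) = d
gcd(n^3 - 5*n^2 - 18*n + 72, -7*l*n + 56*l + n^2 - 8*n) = 1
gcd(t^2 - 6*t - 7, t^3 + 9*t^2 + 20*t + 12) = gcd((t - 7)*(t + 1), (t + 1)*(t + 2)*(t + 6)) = t + 1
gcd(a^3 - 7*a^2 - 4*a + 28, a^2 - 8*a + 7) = a - 7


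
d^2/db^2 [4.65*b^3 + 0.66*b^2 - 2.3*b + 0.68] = 27.9*b + 1.32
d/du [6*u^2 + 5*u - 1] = 12*u + 5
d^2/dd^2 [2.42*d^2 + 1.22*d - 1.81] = 4.84000000000000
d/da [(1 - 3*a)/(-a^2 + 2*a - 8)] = (-3*a^2 + 2*a + 22)/(a^4 - 4*a^3 + 20*a^2 - 32*a + 64)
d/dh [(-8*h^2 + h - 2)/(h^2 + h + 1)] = 3*(-3*h^2 - 4*h + 1)/(h^4 + 2*h^3 + 3*h^2 + 2*h + 1)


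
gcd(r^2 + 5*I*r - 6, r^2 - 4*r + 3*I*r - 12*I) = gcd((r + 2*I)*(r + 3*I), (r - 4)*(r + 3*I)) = r + 3*I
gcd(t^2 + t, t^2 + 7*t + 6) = t + 1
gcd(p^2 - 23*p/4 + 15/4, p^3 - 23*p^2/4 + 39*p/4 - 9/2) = p - 3/4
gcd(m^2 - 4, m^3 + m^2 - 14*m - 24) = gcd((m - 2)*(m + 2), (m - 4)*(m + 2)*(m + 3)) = m + 2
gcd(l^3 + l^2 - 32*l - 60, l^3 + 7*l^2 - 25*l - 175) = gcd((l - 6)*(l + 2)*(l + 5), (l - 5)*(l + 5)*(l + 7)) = l + 5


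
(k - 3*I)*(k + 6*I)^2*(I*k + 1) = I*k^4 - 8*k^3 + 9*I*k^2 - 108*k + 108*I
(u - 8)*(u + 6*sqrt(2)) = u^2 - 8*u + 6*sqrt(2)*u - 48*sqrt(2)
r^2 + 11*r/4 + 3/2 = (r + 3/4)*(r + 2)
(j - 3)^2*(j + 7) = j^3 + j^2 - 33*j + 63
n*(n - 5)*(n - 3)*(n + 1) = n^4 - 7*n^3 + 7*n^2 + 15*n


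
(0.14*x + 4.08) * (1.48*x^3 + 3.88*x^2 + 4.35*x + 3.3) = 0.2072*x^4 + 6.5816*x^3 + 16.4394*x^2 + 18.21*x + 13.464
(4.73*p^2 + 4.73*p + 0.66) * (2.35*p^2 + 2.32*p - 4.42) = 11.1155*p^4 + 22.0891*p^3 - 8.382*p^2 - 19.3754*p - 2.9172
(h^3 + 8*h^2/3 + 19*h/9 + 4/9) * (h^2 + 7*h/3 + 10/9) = h^5 + 5*h^4 + 85*h^3/9 + 25*h^2/3 + 274*h/81 + 40/81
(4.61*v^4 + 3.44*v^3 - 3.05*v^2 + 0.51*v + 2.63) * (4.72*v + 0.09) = 21.7592*v^5 + 16.6517*v^4 - 14.0864*v^3 + 2.1327*v^2 + 12.4595*v + 0.2367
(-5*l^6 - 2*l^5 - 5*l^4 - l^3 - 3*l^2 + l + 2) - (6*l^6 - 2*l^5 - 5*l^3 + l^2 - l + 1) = -11*l^6 - 5*l^4 + 4*l^3 - 4*l^2 + 2*l + 1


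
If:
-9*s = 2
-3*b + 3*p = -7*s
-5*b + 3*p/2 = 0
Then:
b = 2/9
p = 20/27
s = -2/9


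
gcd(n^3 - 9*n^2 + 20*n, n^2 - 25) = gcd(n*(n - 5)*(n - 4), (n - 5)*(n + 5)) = n - 5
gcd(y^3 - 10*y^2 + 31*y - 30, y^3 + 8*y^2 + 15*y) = 1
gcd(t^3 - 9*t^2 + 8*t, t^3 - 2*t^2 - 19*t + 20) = t - 1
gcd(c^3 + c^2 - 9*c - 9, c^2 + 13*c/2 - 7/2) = 1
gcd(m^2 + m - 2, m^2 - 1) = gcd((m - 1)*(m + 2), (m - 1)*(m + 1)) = m - 1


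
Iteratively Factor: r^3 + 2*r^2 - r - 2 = (r + 2)*(r^2 - 1) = (r - 1)*(r + 2)*(r + 1)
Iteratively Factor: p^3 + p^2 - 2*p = (p + 2)*(p^2 - p) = p*(p + 2)*(p - 1)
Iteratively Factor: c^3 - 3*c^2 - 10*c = (c - 5)*(c^2 + 2*c) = c*(c - 5)*(c + 2)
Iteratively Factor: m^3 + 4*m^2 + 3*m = (m)*(m^2 + 4*m + 3) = m*(m + 1)*(m + 3)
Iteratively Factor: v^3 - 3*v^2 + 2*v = (v)*(v^2 - 3*v + 2) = v*(v - 1)*(v - 2)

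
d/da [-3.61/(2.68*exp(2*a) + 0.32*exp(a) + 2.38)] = (19.3496*exp(a) + 1.1552)*exp(a)/(2.68*exp(2*a) + 0.32*exp(a) + 2.38)^2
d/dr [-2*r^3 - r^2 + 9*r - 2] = -6*r^2 - 2*r + 9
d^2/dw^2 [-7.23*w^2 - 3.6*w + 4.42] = -14.4600000000000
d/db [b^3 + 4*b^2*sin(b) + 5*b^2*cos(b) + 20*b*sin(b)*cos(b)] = -5*b^2*sin(b) + 4*b^2*cos(b) + 3*b^2 + 8*b*sin(b) + 10*b*cos(b) + 20*b*cos(2*b) + 10*sin(2*b)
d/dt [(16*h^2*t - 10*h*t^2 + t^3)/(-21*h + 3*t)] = (-112*h^3 + 140*h^2*t - 31*h*t^2 + 2*t^3)/(3*(49*h^2 - 14*h*t + t^2))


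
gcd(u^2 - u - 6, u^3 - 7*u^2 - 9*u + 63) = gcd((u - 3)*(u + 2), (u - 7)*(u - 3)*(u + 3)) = u - 3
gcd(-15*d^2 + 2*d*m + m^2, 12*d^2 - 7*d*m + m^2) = 3*d - m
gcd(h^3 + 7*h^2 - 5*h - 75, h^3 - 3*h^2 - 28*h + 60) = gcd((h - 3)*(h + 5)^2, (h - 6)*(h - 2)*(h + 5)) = h + 5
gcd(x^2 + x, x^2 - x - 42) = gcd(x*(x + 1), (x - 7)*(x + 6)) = 1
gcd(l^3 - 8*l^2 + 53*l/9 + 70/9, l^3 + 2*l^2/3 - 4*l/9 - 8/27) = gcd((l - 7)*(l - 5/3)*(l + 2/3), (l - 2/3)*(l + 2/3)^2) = l + 2/3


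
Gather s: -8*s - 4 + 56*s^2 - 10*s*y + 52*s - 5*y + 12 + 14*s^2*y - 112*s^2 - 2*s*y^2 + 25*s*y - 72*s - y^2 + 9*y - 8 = s^2*(14*y - 56) + s*(-2*y^2 + 15*y - 28) - y^2 + 4*y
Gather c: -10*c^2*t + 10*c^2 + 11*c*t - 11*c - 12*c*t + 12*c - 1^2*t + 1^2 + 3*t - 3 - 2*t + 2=c^2*(10 - 10*t) + c*(1 - t)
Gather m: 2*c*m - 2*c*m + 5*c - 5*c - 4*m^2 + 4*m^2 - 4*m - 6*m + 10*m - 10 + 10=0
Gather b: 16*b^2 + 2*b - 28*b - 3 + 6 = 16*b^2 - 26*b + 3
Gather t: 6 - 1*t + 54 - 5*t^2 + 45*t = -5*t^2 + 44*t + 60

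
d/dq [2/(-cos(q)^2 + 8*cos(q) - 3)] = 4*(4 - cos(q))*sin(q)/(cos(q)^2 - 8*cos(q) + 3)^2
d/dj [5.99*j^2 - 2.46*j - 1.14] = 11.98*j - 2.46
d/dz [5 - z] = -1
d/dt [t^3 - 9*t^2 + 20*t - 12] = 3*t^2 - 18*t + 20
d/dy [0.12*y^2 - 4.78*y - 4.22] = 0.24*y - 4.78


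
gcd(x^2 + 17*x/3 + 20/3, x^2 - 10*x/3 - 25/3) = x + 5/3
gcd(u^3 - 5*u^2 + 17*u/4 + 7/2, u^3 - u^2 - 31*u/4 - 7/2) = u^2 - 3*u - 7/4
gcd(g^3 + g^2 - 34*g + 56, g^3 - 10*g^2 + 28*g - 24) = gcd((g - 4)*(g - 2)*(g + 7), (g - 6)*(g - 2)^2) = g - 2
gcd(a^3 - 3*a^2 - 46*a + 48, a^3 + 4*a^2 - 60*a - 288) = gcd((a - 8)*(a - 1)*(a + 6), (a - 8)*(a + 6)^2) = a^2 - 2*a - 48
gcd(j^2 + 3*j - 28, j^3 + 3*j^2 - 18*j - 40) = j - 4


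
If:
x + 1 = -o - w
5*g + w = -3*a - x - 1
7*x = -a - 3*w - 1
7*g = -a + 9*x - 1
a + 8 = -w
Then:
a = -818/167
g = 498/167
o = 36/167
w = -518/167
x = 315/167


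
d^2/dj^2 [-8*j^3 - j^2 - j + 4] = -48*j - 2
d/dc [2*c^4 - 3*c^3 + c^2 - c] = 8*c^3 - 9*c^2 + 2*c - 1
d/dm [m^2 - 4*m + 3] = 2*m - 4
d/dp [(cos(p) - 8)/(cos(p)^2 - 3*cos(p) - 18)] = (cos(p)^2 - 16*cos(p) + 42)*sin(p)/(sin(p)^2 + 3*cos(p) + 17)^2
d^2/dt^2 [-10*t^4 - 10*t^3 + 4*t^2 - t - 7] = -120*t^2 - 60*t + 8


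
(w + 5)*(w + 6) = w^2 + 11*w + 30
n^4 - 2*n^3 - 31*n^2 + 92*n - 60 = (n - 5)*(n - 2)*(n - 1)*(n + 6)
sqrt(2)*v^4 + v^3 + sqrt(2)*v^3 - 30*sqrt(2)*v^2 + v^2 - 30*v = v*(v - 5)*(v + 6)*(sqrt(2)*v + 1)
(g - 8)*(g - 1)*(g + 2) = g^3 - 7*g^2 - 10*g + 16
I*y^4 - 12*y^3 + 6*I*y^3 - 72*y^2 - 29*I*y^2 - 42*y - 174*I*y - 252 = (y + 6)*(y + 6*I)*(y + 7*I)*(I*y + 1)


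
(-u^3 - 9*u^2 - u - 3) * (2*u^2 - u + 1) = -2*u^5 - 17*u^4 + 6*u^3 - 14*u^2 + 2*u - 3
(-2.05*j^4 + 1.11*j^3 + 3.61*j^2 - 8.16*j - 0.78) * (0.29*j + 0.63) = -0.5945*j^5 - 0.9696*j^4 + 1.7462*j^3 - 0.0921000000000003*j^2 - 5.367*j - 0.4914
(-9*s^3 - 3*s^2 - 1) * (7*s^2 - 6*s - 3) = -63*s^5 + 33*s^4 + 45*s^3 + 2*s^2 + 6*s + 3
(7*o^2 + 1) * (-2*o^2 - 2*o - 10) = -14*o^4 - 14*o^3 - 72*o^2 - 2*o - 10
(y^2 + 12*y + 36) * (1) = y^2 + 12*y + 36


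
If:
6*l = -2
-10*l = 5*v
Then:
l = -1/3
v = 2/3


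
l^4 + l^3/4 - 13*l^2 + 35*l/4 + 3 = (l - 3)*(l - 1)*(l + 1/4)*(l + 4)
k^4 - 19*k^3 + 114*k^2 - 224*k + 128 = (k - 8)^2*(k - 2)*(k - 1)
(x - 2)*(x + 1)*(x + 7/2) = x^3 + 5*x^2/2 - 11*x/2 - 7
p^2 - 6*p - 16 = (p - 8)*(p + 2)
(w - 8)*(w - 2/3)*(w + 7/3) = w^3 - 19*w^2/3 - 134*w/9 + 112/9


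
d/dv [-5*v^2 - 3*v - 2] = -10*v - 3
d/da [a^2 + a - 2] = 2*a + 1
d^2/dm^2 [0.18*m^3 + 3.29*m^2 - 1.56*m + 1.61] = 1.08*m + 6.58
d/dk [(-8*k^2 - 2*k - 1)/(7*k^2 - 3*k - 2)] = (38*k^2 + 46*k + 1)/(49*k^4 - 42*k^3 - 19*k^2 + 12*k + 4)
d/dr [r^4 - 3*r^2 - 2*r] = 4*r^3 - 6*r - 2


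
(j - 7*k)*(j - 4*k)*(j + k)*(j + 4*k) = j^4 - 6*j^3*k - 23*j^2*k^2 + 96*j*k^3 + 112*k^4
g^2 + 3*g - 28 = (g - 4)*(g + 7)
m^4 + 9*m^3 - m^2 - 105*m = m*(m - 3)*(m + 5)*(m + 7)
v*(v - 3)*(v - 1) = v^3 - 4*v^2 + 3*v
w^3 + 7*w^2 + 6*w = w*(w + 1)*(w + 6)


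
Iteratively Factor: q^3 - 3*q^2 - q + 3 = (q + 1)*(q^2 - 4*q + 3) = (q - 3)*(q + 1)*(q - 1)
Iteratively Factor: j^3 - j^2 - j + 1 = (j - 1)*(j^2 - 1) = (j - 1)^2*(j + 1)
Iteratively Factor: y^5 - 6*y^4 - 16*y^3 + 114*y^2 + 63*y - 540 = (y - 3)*(y^4 - 3*y^3 - 25*y^2 + 39*y + 180) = (y - 5)*(y - 3)*(y^3 + 2*y^2 - 15*y - 36) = (y - 5)*(y - 4)*(y - 3)*(y^2 + 6*y + 9) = (y - 5)*(y - 4)*(y - 3)*(y + 3)*(y + 3)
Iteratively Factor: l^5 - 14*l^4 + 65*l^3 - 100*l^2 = (l - 5)*(l^4 - 9*l^3 + 20*l^2) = l*(l - 5)*(l^3 - 9*l^2 + 20*l) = l^2*(l - 5)*(l^2 - 9*l + 20) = l^2*(l - 5)^2*(l - 4)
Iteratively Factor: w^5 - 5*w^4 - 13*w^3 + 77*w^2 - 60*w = (w - 1)*(w^4 - 4*w^3 - 17*w^2 + 60*w) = (w - 3)*(w - 1)*(w^3 - w^2 - 20*w) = (w - 3)*(w - 1)*(w + 4)*(w^2 - 5*w) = (w - 5)*(w - 3)*(w - 1)*(w + 4)*(w)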